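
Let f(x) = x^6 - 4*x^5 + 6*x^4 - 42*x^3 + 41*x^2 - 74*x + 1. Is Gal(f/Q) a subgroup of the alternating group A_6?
The polynomial is irreducible of degree 6 over Q. Its discriminant is 1728393484898304 = 41573952^2, a perfect square. A Galois group lies in the alternating group exactly when the discriminant is a square in Q, so the Galois group (A_4) is contained in A_6.

Yes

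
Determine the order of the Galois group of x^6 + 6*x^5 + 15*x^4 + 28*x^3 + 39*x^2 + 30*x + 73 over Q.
6

The degree of the splitting field over Q equals the order of the Galois group, so first determine the group. The polynomial f is an irreducible sextic over Q, so G = Gal(f/Q) is one of the 16 transitive subgroups 6T1, ..., 6T16 of S_6. The discriminant of f is -21134460321792, which is not a perfect square, so G is not contained in A_6. The transitive groups of degree 6 not contained in A_6 are: C_6 (6T1, order 6), S_3 (6T2, order 6), D_6 (6T3, order 12), C_3 x S_3 (6T5, order 18), A_4 x C_2 (6T6, order 24), S_4 (6T8, order 24), S_3 x S_3 (6T9, order 36), S_4 x C_2 (6T11, order 48), (S_3 x S_3) : C_2 (6T13, order 72), PGL(2,5) (6T14, order 120), S_6 (6T16, order 720). By Dedekind's theorem, for a prime p not dividing disc(f) the degrees of the irreducible factors of f mod p form the cycle type of an element of G. Factoring f modulo the 37 such primes p <= 167 (skipping 2, 3, which divide the discriminant), each new pattern first appears at: mod 5: f = (x^6 + x^5 + 3x^3 + 4x^2 + 3), pattern 6; mod 7: f = (x^3 + 3x^2 + 3x + 4)(x^3 + 3x^2 + 3x + 6), pattern 3+3; mod 17: f = (x^2 + 5x + 8)(x^2 + 8x + 11)(x^2 + 10x + 13), pattern 2+2+2; mod 19: f = (x + 2)(x + 5)(x + 7)(x + 8)(x + 10)(x + 12), pattern 1+1+1+1+1+1. No other pattern occurs in this range, so the set of observed cycle types is {6, 3+3, 2+2+2, 1+1+1+1+1+1}. The candidates containing elements of all these cycle types are C_6 (6T1) of order 6, D_6 (6T3) of order 12, C_3 x S_3 (6T5) of order 18, A_4 x C_2 (6T6) of order 24, S_3 x S_3 (6T9) of order 36, S_4 x C_2 (6T11) of order 48, (S_3 x S_3) : C_2 (6T13) of order 72, PGL(2,5) (6T14) of order 120, S_6 (6T16) of order 720; the others are excluded. The observed types are precisely the cycle types that occur in C_6 (6T1). Each of the other remaining candidates has further cycle types, and by the Chebotarev density theorem the matching factorization patterns would occur for a proportion of primes equal to their share of the group: D_6 (6T3) additionally contains elements of type 2+2+1+1 (3 of its 12 elements, about 25% of primes); C_3 x S_3 (6T5) additionally contains elements of type 3+1+1+1 (4 of its 18 elements, about 22% of primes); A_4 x C_2 (6T6) additionally contains elements of type 2+2+1+1, 2+1+1+1+1 (6 of its 24 elements, about 25% of primes); S_3 x S_3 (6T9) additionally contains elements of type 3+1+1+1, 2+2+1+1 (13 of its 36 elements, about 36% of primes); S_4 x C_2 (6T11) additionally contains elements of type 4+2, 4+1+1, 2+2+1+1, 2+1+1+1+1 (24 of its 48 elements, about 50% of primes); (S_3 x S_3) : C_2 (6T13) additionally contains elements of type 4+2, 3+2+1, 3+1+1+1, 2+2+1+1, 2+1+1+1+1 (49 of its 72 elements, about 68% of primes); PGL(2,5) (6T14) additionally contains elements of type 5+1, 4+1+1, 2+2+1+1 (69 of its 120 elements, about 58% of primes); S_6 (6T16) additionally contains elements of type 5+1, 4+2, 4+1+1, 3+2+1, 3+1+1+1, 2+2+1+1, 2+1+1+1+1 (544 of its 720 elements, about 76% of primes). None of the 37 primes tested shows any such pattern (for each of these groups the chance of that is below 10^-4), which rules them out. Hence G = C_6 (6T1), of order 6. The Galois group C_6 (6T1) has order 6, so the splitting field has degree 6 over Q.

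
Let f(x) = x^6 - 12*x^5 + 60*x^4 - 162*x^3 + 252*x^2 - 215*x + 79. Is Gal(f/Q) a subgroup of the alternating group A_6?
No

The polynomial is irreducible of degree 6 over Q. Its discriminant is -43531, which is not a perfect square. A Galois group lies in the alternating group exactly when the discriminant is a square in Q, so the Galois group (S_6) is not contained in A_6.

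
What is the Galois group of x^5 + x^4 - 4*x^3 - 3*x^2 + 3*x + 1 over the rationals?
C_5

The polynomial f is an irreducible quintic over Q, so G = Gal(f/Q) is a transitive subgroup of S_5: one of C_5 (5T1, order 5), D_5 (5T2, order 10), F_20 (5T3, order 20), A_5 (5T4, order 60) or S_5 (5T5, order 120). The discriminant of f is 14641 = 121^2, a perfect square, so G is contained in A_5. The transitive groups of degree 5 contained in A_5 are: C_5 (5T1, order 5), D_5 (5T2, order 10), A_5 (5T4, order 60). By Dedekind's theorem, for a prime p not dividing disc(f) the degrees of the irreducible factors of f mod p form the cycle type of an element of G. Factoring f modulo the 14 such primes p <= 47 (skipping 11, which divides the discriminant), each new pattern first appears at: mod 2: f = (x^5 + x^4 + x^2 + x + 1), pattern 5; mod 23: f = (x + 9)(x + 12)(x + 13)(x + 17)(x + 19), pattern 1+1+1+1+1. No other pattern occurs in this range, so the set of observed cycle types is {5, 1+1+1+1+1}. The candidates containing elements of all these cycle types are C_5 (5T1) of order 5, D_5 (5T2) of order 10, A_5 (5T4) of order 60; the others are excluded. The observed types are precisely the cycle types that occur in C_5 (5T1). Each of the other remaining candidates has further cycle types, and by the Chebotarev density theorem the matching factorization patterns would occur for a proportion of primes equal to their share of the group: D_5 (5T2) additionally contains elements of type 2+2+1 (5 of its 10 elements, about 50% of primes); A_5 (5T4) additionally contains elements of type 3+1+1, 2+2+1 (35 of its 60 elements, about 58% of primes). None of the 14 primes tested shows any such pattern (for each of these groups the chance of that is below 10^-4), which rules them out. Hence G = C_5 (5T1), of order 5.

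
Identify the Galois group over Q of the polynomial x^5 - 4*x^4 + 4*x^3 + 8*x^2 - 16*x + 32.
D_5

The polynomial f is an irreducible quintic over Q, so G = Gal(f/Q) is a transitive subgroup of S_5: one of C_5 (5T1, order 5), D_5 (5T2, order 10), F_20 (5T3, order 20), A_5 (5T4, order 60) or S_5 (5T5, order 120). The discriminant of f is 2316304384 = 48128^2, a perfect square, so G is contained in A_5. The transitive groups of degree 5 contained in A_5 are: C_5 (5T1, order 5), D_5 (5T2, order 10), A_5 (5T4, order 60). By Dedekind's theorem, for a prime p not dividing disc(f) the degrees of the irreducible factors of f mod p form the cycle type of an element of G. Factoring f modulo the 23 such primes p <= 97 (skipping 2, 47, which divide the discriminant), each new pattern first appears at: mod 3: f = (x^5 + 2x^4 + x^3 + 2x^2 + 2x + 2), pattern 5; mod 5: f = (x + 4)(x^2 + 2)(x^2 + 2x + 4), pattern 2+2+1; mod 83: f = (x + 12)(x + 25)(x + 63)(x + 65)(x + 80), pattern 1+1+1+1+1. No other pattern occurs in this range, so the set of observed cycle types is {5, 2+2+1, 1+1+1+1+1}. The candidates containing elements of all these cycle types are D_5 (5T2) of order 10, A_5 (5T4) of order 60; the others are excluded. The observed types are precisely the cycle types that occur in D_5 (5T2). Each of the other remaining candidates has further cycle types, and by the Chebotarev density theorem the matching factorization patterns would occur for a proportion of primes equal to their share of the group: A_5 (5T4) additionally contains elements of type 3+1+1 (20 of its 60 elements, about 33% of primes). None of the 23 primes tested shows any such pattern (for each of these groups the chance of that is below 10^-4), which rules them out. Hence G = D_5 (5T2), of order 10.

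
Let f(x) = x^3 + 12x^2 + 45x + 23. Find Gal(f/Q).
S_3 (also written S3)

The polynomial is an irreducible cubic over Q and its discriminant is -22599, which is not a perfect square. For an irreducible cubic, a non-square discriminant gives Galois group S_3.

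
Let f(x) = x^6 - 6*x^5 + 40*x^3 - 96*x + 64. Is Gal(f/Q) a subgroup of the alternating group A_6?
The polynomial is irreducible of degree 6 over Q. Its discriminant is -37572373905408, which is not a perfect square. A Galois group lies in the alternating group exactly when the discriminant is a square in Q, so the Galois group (S_3) is not contained in A_6.

No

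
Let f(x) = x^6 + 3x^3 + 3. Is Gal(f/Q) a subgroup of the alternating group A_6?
No

The polynomial is irreducible of degree 6 over Q. Its discriminant is -177147, which is not a perfect square. A Galois group lies in the alternating group exactly when the discriminant is a square in Q, so the Galois group (C_3 x S_3) is not contained in A_6.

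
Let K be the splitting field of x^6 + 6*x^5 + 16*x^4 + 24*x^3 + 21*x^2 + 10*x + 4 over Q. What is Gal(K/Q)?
S_4 x C_2 (order 48)

The polynomial f is an irreducible sextic over Q, so G = Gal(f/Q) is one of the 16 transitive subgroups 6T1, ..., 6T16 of S_6. The discriminant of f is -1722368, which is not a perfect square, so G is not contained in A_6. The transitive groups of degree 6 not contained in A_6 are: C_6 (6T1, order 6), S_3 (6T2, order 6), D_6 (6T3, order 12), C_3 x S_3 (6T5, order 18), A_4 x C_2 (6T6, order 24), S_4 (6T8, order 24), S_3 x S_3 (6T9, order 36), S_4 x C_2 (6T11, order 48), (S_3 x S_3) : C_2 (6T13, order 72), PGL(2,5) (6T14, order 120), S_6 (6T16, order 720). By Dedekind's theorem, for a prime p not dividing disc(f) the degrees of the irreducible factors of f mod p form the cycle type of an element of G. Factoring f modulo the 29 such primes p <= 127 (skipping 2, 29, which divide the discriminant), each new pattern first appears at: mod 3: f = (x^3 + x^2 + 2)(x^3 + 2x^2 + 2x + 2), pattern 3+3; mod 5: f = (x^6 + x^5 + x^4 + 4x^3 + x^2 + 4), pattern 6; mod 7: f = (x + 4)(x + 5)(x^4 + 4x^3 + 2x^2 + 3x + 3), pattern 4+1+1; mod 17: f = (x + 6)(x + 13)(x^2 + 14)(x^2 + 4x + 1), pattern 2+2+1+1; mod 23: f = (x^2 + 2x + 5)(x^2 + 12x + 2)(x^2 + 15x + 5), pattern 2+2+2; mod 67: f = (x^2 + 2x + 15)(x^4 + 4x^3 + 60x^2 + 45x + 36), pattern 4+2; mod 127: f = (x + 41)(x + 61)(x + 68)(x + 88)(x^2 + 2x + 122), pattern 2+1+1+1+1. No other pattern occurs in this range, so the set of observed cycle types is {3+3, 6, 4+1+1, 2+2+1+1, 2+2+2, 4+2, 2+1+1+1+1}. The candidates containing elements of all these cycle types are S_4 x C_2 (6T11) of order 48, S_6 (6T16) of order 720; the others are excluded. The observed types are precisely the cycle types that occur in S_4 x C_2 (6T11) (apart from the identity). Each of the other remaining candidates has further cycle types, and by the Chebotarev density theorem the matching factorization patterns would occur for a proportion of primes equal to their share of the group: S_6 (6T16) additionally contains elements of type 5+1, 3+2+1, 3+1+1+1 (304 of its 720 elements, about 42% of primes). None of the 29 primes tested shows any such pattern (for each of these groups the chance of that is below 10^-4), which rules them out. Hence G = S_4 x C_2 (6T11), of order 48.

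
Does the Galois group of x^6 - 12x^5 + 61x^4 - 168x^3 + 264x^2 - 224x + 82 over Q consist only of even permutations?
No

The polynomial is irreducible of degree 6 over Q. Its discriminant is -1722368, which is not a perfect square. A Galois group lies in the alternating group exactly when the discriminant is a square in Q, so the Galois group (S_4 x C_2) is not contained in A_6.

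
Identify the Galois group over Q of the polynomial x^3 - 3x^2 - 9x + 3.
C_3, A_3

The polynomial is an irreducible cubic over Q and its discriminant is 5184 = 72^2, a perfect square. For an irreducible cubic, a square discriminant forces the Galois group to be A_3, the cyclic group of order 3.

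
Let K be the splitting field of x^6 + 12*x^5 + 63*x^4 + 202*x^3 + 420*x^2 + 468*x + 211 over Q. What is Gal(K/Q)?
The polynomial f is an irreducible sextic over Q, so G = Gal(f/Q) is one of the 16 transitive subgroups 6T1, ..., 6T16 of S_6. The discriminant of f is -28010528989632, which is not a perfect square, so G is not contained in A_6. The transitive groups of degree 6 not contained in A_6 are: C_6 (6T1, order 6), S_3 (6T2, order 6), D_6 (6T3, order 12), C_3 x S_3 (6T5, order 18), A_4 x C_2 (6T6, order 24), S_4 (6T8, order 24), S_3 x S_3 (6T9, order 36), S_4 x C_2 (6T11, order 48), (S_3 x S_3) : C_2 (6T13, order 72), PGL(2,5) (6T14, order 120), S_6 (6T16, order 720). By Dedekind's theorem, for a prime p not dividing disc(f) the degrees of the irreducible factors of f mod p form the cycle type of an element of G. Factoring f modulo the 21 such primes p <= 89 (skipping 2, 3, 7, which divide the discriminant), each new pattern first appears at: mod 5: f = (x^6 + 2x^5 + 3x^4 + 2x^3 + 3x + 1), pattern 6; mod 11: f = (x + 6)(x^5 + 6x^4 + 5x^3 + 7x^2 + 4x + 4), pattern 5+1; mod 13: f = (x + 1)(x + 7)(x^4 + 4x^3 + 11x^2 + 8x + 6), pattern 4+1+1; mod 23: f = (x + 5)(x + 18)(x^2 + 3x + 11)(x^2 + 9x + 4), pattern 2+2+1+1; mod 43: f = (x^3 + 6x^2 + 12x + 39)(x^3 + 6x^2 + 15x + 1), pattern 3+3; mod 61: f = (x^2 + 32x + 5)(x^2 + 50x + 55)(x^2 + 52x + 56), pattern 2+2+2. No other pattern occurs in this range, so the set of observed cycle types is {6, 5+1, 4+1+1, 2+2+1+1, 3+3, 2+2+2}. The candidates containing elements of all these cycle types are PGL(2,5) (6T14) of order 120, S_6 (6T16) of order 720; the others are excluded. The observed types are precisely the cycle types that occur in PGL(2,5) (6T14) (apart from the identity). Each of the other remaining candidates has further cycle types, and by the Chebotarev density theorem the matching factorization patterns would occur for a proportion of primes equal to their share of the group: S_6 (6T16) additionally contains elements of type 4+2, 3+2+1, 3+1+1+1, 2+1+1+1+1 (265 of its 720 elements, about 37% of primes). None of the 21 primes tested shows any such pattern (for each of these groups the chance of that is below 10^-4), which rules them out. Hence G = PGL(2,5) (6T14), of order 120.

PGL(2,5) (order 120)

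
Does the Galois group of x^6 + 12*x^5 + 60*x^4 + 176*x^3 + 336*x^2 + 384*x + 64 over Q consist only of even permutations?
No

The polynomial is irreducible of degree 6 over Q. Its discriminant is 5410421842378752, which is not a perfect square. A Galois group lies in the alternating group exactly when the discriminant is a square in Q, so the Galois group (S_3 x S_3) is not contained in A_6.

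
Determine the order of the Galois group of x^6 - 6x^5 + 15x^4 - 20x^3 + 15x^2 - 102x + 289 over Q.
The degree of the splitting field over Q equals the order of the Galois group, so first determine the group. The polynomial f is an irreducible sextic over Q, so G = Gal(f/Q) is one of the 16 transitive subgroups 6T1, ..., 6T16 of S_6. The discriminant of f is -9727331052552192, which is not a perfect square, so G is not contained in A_6. The transitive groups of degree 6 not contained in A_6 are: C_6 (6T1, order 6), S_3 (6T2, order 6), D_6 (6T3, order 12), C_3 x S_3 (6T5, order 18), A_4 x C_2 (6T6, order 24), S_4 (6T8, order 24), S_3 x S_3 (6T9, order 36), S_4 x C_2 (6T11, order 48), (S_3 x S_3) : C_2 (6T13, order 72), PGL(2,5) (6T14, order 120), S_6 (6T16, order 720). By Dedekind's theorem, for a prime p not dividing disc(f) the degrees of the irreducible factors of f mod p form the cycle type of an element of G. Factoring f modulo the 27 such primes p <= 127 (skipping 2, 3, 17, 43, which divide the discriminant), each new pattern first appears at: mod 5: f = (x^6 + 4x^5 + 3x + 4), pattern 6; mod 7: f = (x + 1)(x^2 + 6x + 3)(x^3 + x^2 + 6x + 3), pattern 3+2+1; mod 11: f = (x^2 + 5x + 2)(x^4 + 2x^2 + 3x + 7), pattern 4+2; mod 13: f = (x + 2)(x + 5)(x^2 + 4x + 6)(x^2 + 9x + 2), pattern 2+2+1+1; mod 61: f = (x + 18)(x + 40)(x + 52)(x + 56)(x^2 + 11x + 5), pattern 2+1+1+1+1; mod 97: f = (x + 72)(x + 76)(x + 95)(x^3 + 42x^2 + 56x + 17), pattern 3+1+1+1; mod 113: f = (x^2 + 21x + 59)(x^2 + 96x + 78)(x^2 + 103x + 49), pattern 2+2+2; mod 127: f = (x^3 + 46x^2 + 104x + 17)(x^3 + 75x^2 + 17x + 17), pattern 3+3. No other pattern occurs in this range, so the set of observed cycle types is {6, 3+2+1, 4+2, 2+2+1+1, 2+1+1+1+1, 3+1+1+1, 2+2+2, 3+3}. The candidates containing elements of all these cycle types are (S_3 x S_3) : C_2 (6T13) of order 72, S_6 (6T16) of order 720; the others are excluded. The observed types are precisely the cycle types that occur in (S_3 x S_3) : C_2 (6T13) (apart from the identity). Each of the other remaining candidates has further cycle types, and by the Chebotarev density theorem the matching factorization patterns would occur for a proportion of primes equal to their share of the group: S_6 (6T16) additionally contains elements of type 5+1, 4+1+1 (234 of its 720 elements, about 32% of primes). None of the 27 primes tested shows any such pattern (for each of these groups the chance of that is below 10^-4), which rules them out. Hence G = (S_3 x S_3) : C_2 (6T13), of order 72. The Galois group (S_3 x S_3) : C_2 (6T13) has order 72, so the splitting field has degree 72 over Q.

72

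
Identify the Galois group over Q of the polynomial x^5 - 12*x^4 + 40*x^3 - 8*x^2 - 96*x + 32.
C_5, the cyclic group of order 5

The polynomial f is an irreducible quintic over Q, so G = Gal(f/Q) is a transitive subgroup of S_5: one of C_5 (5T1, order 5), D_5 (5T2, order 10), F_20 (5T3, order 20), A_5 (5T4, order 60) or S_5 (5T5, order 120). The discriminant of f is 15352201216 = 123904^2, a perfect square, so G is contained in A_5. The transitive groups of degree 5 contained in A_5 are: C_5 (5T1, order 5), D_5 (5T2, order 10), A_5 (5T4, order 60). By Dedekind's theorem, for a prime p not dividing disc(f) the degrees of the irreducible factors of f mod p form the cycle type of an element of G. Factoring f modulo the 14 such primes p <= 53 (skipping 2, 11, which divide the discriminant), each new pattern first appears at: mod 3: f = (x^5 + x^3 + x^2 + 2), pattern 5; mod 23: f = (x + 3)(x + 6)(x + 10)(x + 18)(x + 20), pattern 1+1+1+1+1. No other pattern occurs in this range, so the set of observed cycle types is {5, 1+1+1+1+1}. The candidates containing elements of all these cycle types are C_5 (5T1) of order 5, D_5 (5T2) of order 10, A_5 (5T4) of order 60; the others are excluded. The observed types are precisely the cycle types that occur in C_5 (5T1). Each of the other remaining candidates has further cycle types, and by the Chebotarev density theorem the matching factorization patterns would occur for a proportion of primes equal to their share of the group: D_5 (5T2) additionally contains elements of type 2+2+1 (5 of its 10 elements, about 50% of primes); A_5 (5T4) additionally contains elements of type 3+1+1, 2+2+1 (35 of its 60 elements, about 58% of primes). None of the 14 primes tested shows any such pattern (for each of these groups the chance of that is below 10^-4), which rules them out. Hence G = C_5 (5T1), of order 5.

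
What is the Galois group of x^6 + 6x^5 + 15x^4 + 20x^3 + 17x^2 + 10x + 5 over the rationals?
6T11: S_4 x C_2

The polynomial f is an irreducible sextic over Q, so G = Gal(f/Q) is one of the 16 transitive subgroups 6T1, ..., 6T16 of S_6. The discriminant of f is -2508800, which is not a perfect square, so G is not contained in A_6. The transitive groups of degree 6 not contained in A_6 are: C_6 (6T1, order 6), S_3 (6T2, order 6), D_6 (6T3, order 12), C_3 x S_3 (6T5, order 18), A_4 x C_2 (6T6, order 24), S_4 (6T8, order 24), S_3 x S_3 (6T9, order 36), S_4 x C_2 (6T11, order 48), (S_3 x S_3) : C_2 (6T13, order 72), PGL(2,5) (6T14, order 120), S_6 (6T16, order 720). By Dedekind's theorem, for a prime p not dividing disc(f) the degrees of the irreducible factors of f mod p form the cycle type of an element of G. Factoring f modulo the 17 such primes p <= 71 (skipping 2, 5, 7, which divide the discriminant), each new pattern first appears at: mod 3: f = (x^3 + x^2 + x + 2)(x^3 + 2x^2 + 1), pattern 3+3; mod 13: f = (x^6 + 6x^5 + 2x^4 + 7x^3 + 4x^2 + 10x + 5), pattern 6; mod 19: f = (x^2 + 2x + 6)(x^4 + 4x^3 + x^2 + 13x + 4), pattern 4+2; mod 23: f = (x + 12)(x + 13)(x^4 + 4x^3 + 12x^2 + 16x + 22), pattern 4+1+1; mod 53: f = (x^2 + 2x + 46)(x^2 + 13x + 50)(x^2 + 44x + 28), pattern 2+2+2; mod 59: f = (x + 5)(x + 56)(x^2 + 7x + 56)(x^2 + 56x + 46), pattern 2+2+1+1; mod 71: f = (x + 9)(x + 12)(x + 61)(x + 64)(x^2 + 2x + 44), pattern 2+1+1+1+1. No other pattern occurs in this range, so the set of observed cycle types is {3+3, 6, 4+2, 4+1+1, 2+2+2, 2+2+1+1, 2+1+1+1+1}. The candidates containing elements of all these cycle types are S_4 x C_2 (6T11) of order 48, S_6 (6T16) of order 720; the others are excluded. The observed types are precisely the cycle types that occur in S_4 x C_2 (6T11) (apart from the identity). Each of the other remaining candidates has further cycle types, and by the Chebotarev density theorem the matching factorization patterns would occur for a proportion of primes equal to their share of the group: S_6 (6T16) additionally contains elements of type 5+1, 3+2+1, 3+1+1+1 (304 of its 720 elements, about 42% of primes). None of the 17 primes tested shows any such pattern (for each of these groups the chance of that is below 10^-4), which rules them out. Hence G = S_4 x C_2 (6T11), of order 48.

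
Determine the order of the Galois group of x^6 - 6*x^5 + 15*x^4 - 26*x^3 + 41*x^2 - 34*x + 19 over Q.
The degree of the splitting field over Q equals the order of the Galois group, so first determine the group. The polynomial f is an irreducible sextic over Q, so G = Gal(f/Q) is one of the 16 transitive subgroups 6T1, ..., 6T16 of S_6. The discriminant of f is -34353504448, which is not a perfect square, so G is not contained in A_6. The transitive groups of degree 6 not contained in A_6 are: C_6 (6T1, order 6), S_3 (6T2, order 6), D_6 (6T3, order 12), C_3 x S_3 (6T5, order 18), A_4 x C_2 (6T6, order 24), S_4 (6T8, order 24), S_3 x S_3 (6T9, order 36), S_4 x C_2 (6T11, order 48), (S_3 x S_3) : C_2 (6T13, order 72), PGL(2,5) (6T14, order 120), S_6 (6T16, order 720). By Dedekind's theorem, for a prime p not dividing disc(f) the degrees of the irreducible factors of f mod p form the cycle type of an element of G. Factoring f modulo the 3 such primes p <= 7 (skipping 2, which divides the discriminant), each new pattern first appears at: mod 3: f = (x^6 + x^3 + 2x^2 + 2x + 1), pattern 6; mod 5: f = (x + 2)(x + 4)(x^4 + 3x^3 + 4x^2 + x + 3), pattern 4+1+1; mod 7: f = (x + 4)(x^2 + 2x + 5)(x^3 + 2x^2 + 4x + 2), pattern 3+2+1. No other pattern occurs in this range, so the set of observed cycle types is {6, 4+1+1, 3+2+1}. Among the candidates above, the only group containing elements of all these cycle types is S_6 (6T16); every other candidate lacks at least one of them. Hence G = S_6 (6T16), of order 720. The Galois group S_6 (6T16) has order 720, so the splitting field has degree 720 over Q.

720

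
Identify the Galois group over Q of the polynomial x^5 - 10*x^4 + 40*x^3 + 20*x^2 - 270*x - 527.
The polynomial f is an irreducible quintic over Q, so G = Gal(f/Q) is a transitive subgroup of S_5: one of C_5 (5T1, order 5), D_5 (5T2, order 10), F_20 (5T3, order 20), A_5 (5T4, order 60) or S_5 (5T5, order 120). The discriminant of f is 1109956876953125, which is not a perfect square, so G is not contained in A_5. The transitive groups of degree 5 not contained in A_5 are: F_20 (5T3, order 20), S_5 (5T5, order 120). By Dedekind's theorem, for a prime p not dividing disc(f) the degrees of the irreducible factors of f mod p form the cycle type of an element of G. Factoring f modulo the 18 such primes p <= 71 (skipping 5, 31, which divide the discriminant), each new pattern first appears at: mod 2: f = (x + 1)(x^4 + x^3 + x^2 + x + 1), pattern 4+1; mod 11: f = (x^5 + x^4 + 7x^3 + 9x^2 + 5x + 1), pattern 5; mod 19: f = (x + 8)(x^2 + 11)(x^2 + x + 2), pattern 2+2+1. No other pattern occurs in this range, so the set of observed cycle types is {4+1, 5, 2+2+1}. The candidates containing elements of all these cycle types are F_20 (5T3) of order 20, S_5 (5T5) of order 120; the others are excluded. The observed types are precisely the cycle types that occur in F_20 (5T3) (apart from the identity). Each of the other remaining candidates has further cycle types, and by the Chebotarev density theorem the matching factorization patterns would occur for a proportion of primes equal to their share of the group: S_5 (5T5) additionally contains elements of type 3+2, 3+1+1, 2+1+1+1 (50 of its 120 elements, about 42% of primes). None of the 18 primes tested shows any such pattern (for each of these groups the chance of that is below 10^-4), which rules them out. Hence G = F_20 (5T3), of order 20.

F_20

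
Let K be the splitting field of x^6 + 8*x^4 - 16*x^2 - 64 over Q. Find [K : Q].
The degree of the splitting field over Q equals the order of the Galois group, so first determine the group. The polynomial f is an irreducible sextic over Q, so G = Gal(f/Q) is one of the 16 transitive subgroups 6T1, ..., 6T16 of S_6. The discriminant of f is 164995463643136 = 12845056^2, a perfect square, so G is contained in A_6. The transitive groups of degree 6 contained in A_6 are: A_4 (6T4, order 12), S_4 (6T7, order 24), (C_3 x C_3) : C_4 (6T10, order 36), PSL(2,5) (6T12, order 60), A_6 (6T15, order 360). By Dedekind's theorem, for a prime p not dividing disc(f) the degrees of the irreducible factors of f mod p form the cycle type of an element of G. Factoring f modulo the 33 such primes p <= 149 (skipping 2, 7, which divide the discriminant), each new pattern first appears at: mod 3: f = (x^3 + x^2 + 2)(x^3 + 2x^2 + 1), pattern 3+3; mod 13: f = (x + 4)(x + 9)(x^2 + 5)(x^2 + 6), pattern 2+2+1+1. No other pattern occurs in this range, so the set of observed cycle types is {3+3, 2+2+1+1}. The candidates containing elements of all these cycle types are A_4 (6T4) of order 12, S_4 (6T7) of order 24, (C_3 x C_3) : C_4 (6T10) of order 36, PSL(2,5) (6T12) of order 60, A_6 (6T15) of order 360; the others are excluded. The observed types are precisely the cycle types that occur in A_4 (6T4) (apart from the identity). Each of the other remaining candidates has further cycle types, and by the Chebotarev density theorem the matching factorization patterns would occur for a proportion of primes equal to their share of the group: S_4 (6T7) additionally contains elements of type 4+2 (6 of its 24 elements, about 25% of primes); (C_3 x C_3) : C_4 (6T10) additionally contains elements of type 4+2, 3+1+1+1 (22 of its 36 elements, about 61% of primes); PSL(2,5) (6T12) additionally contains elements of type 5+1 (24 of its 60 elements, about 40% of primes); A_6 (6T15) additionally contains elements of type 5+1, 4+2, 3+1+1+1 (274 of its 360 elements, about 76% of primes). None of the 33 primes tested shows any such pattern (for each of these groups the chance of that is below 10^-4), which rules them out. Hence G = A_4 (6T4), of order 12. The Galois group A_4 (6T4) has order 12, so the splitting field has degree 12 over Q.

12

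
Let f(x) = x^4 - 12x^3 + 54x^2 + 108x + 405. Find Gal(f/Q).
The polynomial is an irreducible quartic over Q and its discriminant is 176319369216 = 419904^2, a perfect square, so the Galois group is contained in A_4. The resolvent cubic y^3 - 54*y^2 - 2916*y + 17496 is irreducible over Q. An irreducible resolvent with square discriminant gives A_4.

4T4: A_4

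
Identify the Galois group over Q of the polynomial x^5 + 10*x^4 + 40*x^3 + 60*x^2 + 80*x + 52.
The polynomial f is an irreducible quintic over Q, so G = Gal(f/Q) is a transitive subgroup of S_5: one of C_5 (5T1, order 5), D_5 (5T2, order 10), F_20 (5T3, order 20), A_5 (5T4, order 60) or S_5 (5T5, order 120). The discriminant of f is 148608800000, which is not a perfect square, so G is not contained in A_5. The transitive groups of degree 5 not contained in A_5 are: F_20 (5T3, order 20), S_5 (5T5, order 120). By Dedekind's theorem, for a prime p not dividing disc(f) the degrees of the irreducible factors of f mod p form the cycle type of an element of G. Factoring f modulo the 18 such primes p <= 71 (skipping 2, 5, which divide the discriminant), each new pattern first appears at: mod 3: f = (x + 2)(x^4 + 2x^3 + 2), pattern 4+1; mod 11: f = (x^5 + 10x^4 + 7x^3 + 5x^2 + 3x + 8), pattern 5; mod 19: f = (x + 7)(x^2 + 9x + 17)(x^2 + 13x + 18), pattern 2+2+1. No other pattern occurs in this range, so the set of observed cycle types is {4+1, 5, 2+2+1}. The candidates containing elements of all these cycle types are F_20 (5T3) of order 20, S_5 (5T5) of order 120; the others are excluded. The observed types are precisely the cycle types that occur in F_20 (5T3) (apart from the identity). Each of the other remaining candidates has further cycle types, and by the Chebotarev density theorem the matching factorization patterns would occur for a proportion of primes equal to their share of the group: S_5 (5T5) additionally contains elements of type 3+2, 3+1+1, 2+1+1+1 (50 of its 120 elements, about 42% of primes). None of the 18 primes tested shows any such pattern (for each of these groups the chance of that is below 10^-4), which rules them out. Hence G = F_20 (5T3), of order 20.

F_20 (also written F20)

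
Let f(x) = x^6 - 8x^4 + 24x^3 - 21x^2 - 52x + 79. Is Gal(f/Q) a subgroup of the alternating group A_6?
Yes

The polynomial is irreducible of degree 6 over Q. Its discriminant is 51513463034944 = 7177288^2, a perfect square. A Galois group lies in the alternating group exactly when the discriminant is a square in Q, so the Galois group (S_4) is contained in A_6.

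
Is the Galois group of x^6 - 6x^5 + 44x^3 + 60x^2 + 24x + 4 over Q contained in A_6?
No

The polynomial is irreducible of degree 6 over Q. Its discriminant is -860859187200, which is not a perfect square. A Galois group lies in the alternating group exactly when the discriminant is a square in Q, so the Galois group (S_3) is not contained in A_6.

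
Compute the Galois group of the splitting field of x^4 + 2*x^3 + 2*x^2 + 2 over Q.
A_4, the alternating group on 4 letters

The polynomial is an irreducible quartic over Q and its discriminant is 3136 = 56^2, a perfect square, so the Galois group is contained in A_4. The resolvent cubic y^3 - 2*y^2 - 8*y + 8 is irreducible over Q. An irreducible resolvent with square discriminant gives A_4.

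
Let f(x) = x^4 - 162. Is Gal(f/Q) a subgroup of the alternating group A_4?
No

The polynomial is irreducible of degree 4 over Q. Its discriminant is -1088391168, which is not a perfect square. A Galois group lies in the alternating group exactly when the discriminant is a square in Q, so the Galois group (D_4) is not contained in A_4.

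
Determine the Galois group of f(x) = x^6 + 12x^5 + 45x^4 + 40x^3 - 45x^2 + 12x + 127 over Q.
S_3, S_3 acting on 6 points

The polynomial f is an irreducible sextic over Q, so G = Gal(f/Q) is one of the 16 transitive subgroups 6T1, ..., 6T16 of S_6. The discriminant of f is -37572373905408, which is not a perfect square, so G is not contained in A_6. The transitive groups of degree 6 not contained in A_6 are: C_6 (6T1, order 6), S_3 (6T2, order 6), D_6 (6T3, order 12), C_3 x S_3 (6T5, order 18), A_4 x C_2 (6T6, order 24), S_4 (6T8, order 24), S_3 x S_3 (6T9, order 36), S_4 x C_2 (6T11, order 48), (S_3 x S_3) : C_2 (6T13, order 72), PGL(2,5) (6T14, order 120), S_6 (6T16, order 720). By Dedekind's theorem, for a prime p not dividing disc(f) the degrees of the irreducible factors of f mod p form the cycle type of an element of G. Factoring f modulo the 23 such primes p <= 97 (skipping 2, 3, which divide the discriminant), each new pattern first appears at: mod 5: f = (x^2 + 3)(x^2 + 3x + 4)(x^2 + 4x + 1), pattern 2+2+2; mod 7: f = (x^3 + x^2 + 4x + 3)(x^3 + 4x^2 + 2x + 5), pattern 3+3; mod 31: f = (x + 9)(x + 14)(x + 17)(x + 18)(x + 21)(x + 26), pattern 1+1+1+1+1+1. No other pattern occurs in this range, so the set of observed cycle types is {2+2+2, 3+3, 1+1+1+1+1+1}. The candidates containing elements of all these cycle types are C_6 (6T1) of order 6, S_3 (6T2) of order 6, D_6 (6T3) of order 12, C_3 x S_3 (6T5) of order 18, A_4 x C_2 (6T6) of order 24, S_4 (6T8) of order 24, S_3 x S_3 (6T9) of order 36, S_4 x C_2 (6T11) of order 48, (S_3 x S_3) : C_2 (6T13) of order 72, PGL(2,5) (6T14) of order 120, S_6 (6T16) of order 720; the others are excluded. The observed types are precisely the cycle types that occur in S_3 (6T2). Each of the other remaining candidates has further cycle types, and by the Chebotarev density theorem the matching factorization patterns would occur for a proportion of primes equal to their share of the group: C_6 (6T1) additionally contains elements of type 6 (2 of its 6 elements, about 33% of primes); D_6 (6T3) additionally contains elements of type 6, 2+2+1+1 (5 of its 12 elements, about 42% of primes); C_3 x S_3 (6T5) additionally contains elements of type 6, 3+1+1+1 (10 of its 18 elements, about 56% of primes); A_4 x C_2 (6T6) additionally contains elements of type 6, 2+2+1+1, 2+1+1+1+1 (14 of its 24 elements, about 58% of primes); S_4 (6T8) additionally contains elements of type 4+1+1, 2+2+1+1 (9 of its 24 elements, about 38% of primes); S_3 x S_3 (6T9) additionally contains elements of type 6, 3+1+1+1, 2+2+1+1 (25 of its 36 elements, about 69% of primes); S_4 x C_2 (6T11) additionally contains elements of type 6, 4+2, 4+1+1, 2+2+1+1, 2+1+1+1+1 (32 of its 48 elements, about 67% of primes); (S_3 x S_3) : C_2 (6T13) additionally contains elements of type 6, 4+2, 3+2+1, 3+1+1+1, 2+2+1+1, 2+1+1+1+1 (61 of its 72 elements, about 85% of primes); PGL(2,5) (6T14) additionally contains elements of type 6, 5+1, 4+1+1, 2+2+1+1 (89 of its 120 elements, about 74% of primes); S_6 (6T16) additionally contains elements of type 6, 5+1, 4+2, 4+1+1, 3+2+1, 3+1+1+1, 2+2+1+1, 2+1+1+1+1 (664 of its 720 elements, about 92% of primes). None of the 23 primes tested shows any such pattern (for each of these groups the chance of that is below 10^-4), which rules them out. Hence G = S_3 (6T2), of order 6.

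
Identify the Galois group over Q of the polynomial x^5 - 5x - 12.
D_5

The polynomial f is an irreducible quintic over Q, so G = Gal(f/Q) is a transitive subgroup of S_5: one of C_5 (5T1, order 5), D_5 (5T2, order 10), F_20 (5T3, order 20), A_5 (5T4, order 60) or S_5 (5T5, order 120). The discriminant of f is 64000000 = 8000^2, a perfect square, so G is contained in A_5. The transitive groups of degree 5 contained in A_5 are: C_5 (5T1, order 5), D_5 (5T2, order 10), A_5 (5T4, order 60). By Dedekind's theorem, for a prime p not dividing disc(f) the degrees of the irreducible factors of f mod p form the cycle type of an element of G. Factoring f modulo the 23 such primes p <= 97 (skipping 2, 5, which divide the discriminant), each new pattern first appears at: mod 3: f = (x)(x^2 + x + 2)(x^2 + 2x + 2), pattern 2+2+1; mod 7: f = (x^5 + 2x + 2), pattern 5. No other pattern occurs in this range, so the set of observed cycle types is {2+2+1, 5}. The candidates containing elements of all these cycle types are D_5 (5T2) of order 10, A_5 (5T4) of order 60; the others are excluded. The observed types are precisely the cycle types that occur in D_5 (5T2) (apart from the identity). Each of the other remaining candidates has further cycle types, and by the Chebotarev density theorem the matching factorization patterns would occur for a proportion of primes equal to their share of the group: A_5 (5T4) additionally contains elements of type 3+1+1 (20 of its 60 elements, about 33% of primes). None of the 23 primes tested shows any such pattern (for each of these groups the chance of that is below 10^-4), which rules them out. Hence G = D_5 (5T2), of order 10.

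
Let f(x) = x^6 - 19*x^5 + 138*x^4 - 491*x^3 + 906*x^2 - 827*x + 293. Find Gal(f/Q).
S_3 (also written S3)

The polynomial f is an irreducible sextic over Q, so G = Gal(f/Q) is one of the 16 transitive subgroups 6T1, ..., 6T16 of S_6. The discriminant of f is 324179200, which is not a perfect square, so G is not contained in A_6. The transitive groups of degree 6 not contained in A_6 are: C_6 (6T1, order 6), S_3 (6T2, order 6), D_6 (6T3, order 12), C_3 x S_3 (6T5, order 18), A_4 x C_2 (6T6, order 24), S_4 (6T8, order 24), S_3 x S_3 (6T9, order 36), S_4 x C_2 (6T11, order 48), (S_3 x S_3) : C_2 (6T13, order 72), PGL(2,5) (6T14, order 120), S_6 (6T16, order 720). By Dedekind's theorem, for a prime p not dividing disc(f) the degrees of the irreducible factors of f mod p form the cycle type of an element of G. Factoring f modulo the 23 such primes p <= 101 (skipping 2, 5, 37, which divide the discriminant), each new pattern first appears at: mod 3: f = (x^3 + 2x + 2)(x^3 + 2x^2 + x + 1), pattern 3+3; mod 13: f = (x^2 + 8)(x^2 + 11)(x^2 + 7x + 2), pattern 2+2+2; mod 67: f = (x + 10)(x + 37)(x + 40)(x + 43)(x + 57)(x + 62), pattern 1+1+1+1+1+1. No other pattern occurs in this range, so the set of observed cycle types is {3+3, 2+2+2, 1+1+1+1+1+1}. The candidates containing elements of all these cycle types are C_6 (6T1) of order 6, S_3 (6T2) of order 6, D_6 (6T3) of order 12, C_3 x S_3 (6T5) of order 18, A_4 x C_2 (6T6) of order 24, S_4 (6T8) of order 24, S_3 x S_3 (6T9) of order 36, S_4 x C_2 (6T11) of order 48, (S_3 x S_3) : C_2 (6T13) of order 72, PGL(2,5) (6T14) of order 120, S_6 (6T16) of order 720; the others are excluded. The observed types are precisely the cycle types that occur in S_3 (6T2). Each of the other remaining candidates has further cycle types, and by the Chebotarev density theorem the matching factorization patterns would occur for a proportion of primes equal to their share of the group: C_6 (6T1) additionally contains elements of type 6 (2 of its 6 elements, about 33% of primes); D_6 (6T3) additionally contains elements of type 6, 2+2+1+1 (5 of its 12 elements, about 42% of primes); C_3 x S_3 (6T5) additionally contains elements of type 6, 3+1+1+1 (10 of its 18 elements, about 56% of primes); A_4 x C_2 (6T6) additionally contains elements of type 6, 2+2+1+1, 2+1+1+1+1 (14 of its 24 elements, about 58% of primes); S_4 (6T8) additionally contains elements of type 4+1+1, 2+2+1+1 (9 of its 24 elements, about 38% of primes); S_3 x S_3 (6T9) additionally contains elements of type 6, 3+1+1+1, 2+2+1+1 (25 of its 36 elements, about 69% of primes); S_4 x C_2 (6T11) additionally contains elements of type 6, 4+2, 4+1+1, 2+2+1+1, 2+1+1+1+1 (32 of its 48 elements, about 67% of primes); (S_3 x S_3) : C_2 (6T13) additionally contains elements of type 6, 4+2, 3+2+1, 3+1+1+1, 2+2+1+1, 2+1+1+1+1 (61 of its 72 elements, about 85% of primes); PGL(2,5) (6T14) additionally contains elements of type 6, 5+1, 4+1+1, 2+2+1+1 (89 of its 120 elements, about 74% of primes); S_6 (6T16) additionally contains elements of type 6, 5+1, 4+2, 4+1+1, 3+2+1, 3+1+1+1, 2+2+1+1, 2+1+1+1+1 (664 of its 720 elements, about 92% of primes). None of the 23 primes tested shows any such pattern (for each of these groups the chance of that is below 10^-4), which rules them out. Hence G = S_3 (6T2), of order 6.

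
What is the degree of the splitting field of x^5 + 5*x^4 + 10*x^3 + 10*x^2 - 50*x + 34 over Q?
60

The degree of the splitting field over Q equals the order of the Galois group, so first determine the group. The polynomial f is an irreducible quintic over Q, so G = Gal(f/Q) is a transitive subgroup of S_5: one of C_5 (5T1, order 5), D_5 (5T2, order 10), F_20 (5T3, order 20), A_5 (5T4, order 60) or S_5 (5T5, order 120). The discriminant of f is 58564000000 = 242000^2, a perfect square, so G is contained in A_5. The transitive groups of degree 5 contained in A_5 are: C_5 (5T1, order 5), D_5 (5T2, order 10), A_5 (5T4, order 60). By Dedekind's theorem, for a prime p not dividing disc(f) the degrees of the irreducible factors of f mod p form the cycle type of an element of G. Factoring f modulo the 3 such primes p <= 13 (skipping 2, 5, 11, which divide the discriminant), each new pattern first appears at: mod 3: f = (x^5 + 2x^4 + x^3 + x^2 + x + 1), pattern 5; mod 13: f = (x + 7)(x + 9)(x^3 + 2x^2 + 6x + 9), pattern 3+1+1. No other pattern occurs in this range, so the set of observed cycle types is {5, 3+1+1}. Among the candidates above, the only group containing elements of all these cycle types is A_5 (5T4) — each of C_5 (5T1), D_5 (5T2) lacks at least one of them. Hence G = A_5 (5T4), of order 60. The Galois group A_5 (5T4) has order 60, so the splitting field has degree 60 over Q.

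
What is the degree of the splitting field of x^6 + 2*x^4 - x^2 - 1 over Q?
The degree of the splitting field over Q equals the order of the Galois group, so first determine the group. The polynomial f is an irreducible sextic over Q, so G = Gal(f/Q) is one of the 16 transitive subgroups 6T1, ..., 6T16 of S_6. The discriminant of f is 153664 = 392^2, a perfect square, so G is contained in A_6. The transitive groups of degree 6 contained in A_6 are: A_4 (6T4, order 12), S_4 (6T7, order 24), (C_3 x C_3) : C_4 (6T10, order 36), PSL(2,5) (6T12, order 60), A_6 (6T15, order 360). By Dedekind's theorem, for a prime p not dividing disc(f) the degrees of the irreducible factors of f mod p form the cycle type of an element of G. Factoring f modulo the 33 such primes p <= 149 (skipping 2, 7, which divide the discriminant), each new pattern first appears at: mod 3: f = (x^3 + x^2 + 2)(x^3 + 2x^2 + 1), pattern 3+3; mod 13: f = (x + 2)(x + 11)(x^2 + 8)(x^2 + 11), pattern 2+2+1+1. No other pattern occurs in this range, so the set of observed cycle types is {3+3, 2+2+1+1}. The candidates containing elements of all these cycle types are A_4 (6T4) of order 12, S_4 (6T7) of order 24, (C_3 x C_3) : C_4 (6T10) of order 36, PSL(2,5) (6T12) of order 60, A_6 (6T15) of order 360; the others are excluded. The observed types are precisely the cycle types that occur in A_4 (6T4) (apart from the identity). Each of the other remaining candidates has further cycle types, and by the Chebotarev density theorem the matching factorization patterns would occur for a proportion of primes equal to their share of the group: S_4 (6T7) additionally contains elements of type 4+2 (6 of its 24 elements, about 25% of primes); (C_3 x C_3) : C_4 (6T10) additionally contains elements of type 4+2, 3+1+1+1 (22 of its 36 elements, about 61% of primes); PSL(2,5) (6T12) additionally contains elements of type 5+1 (24 of its 60 elements, about 40% of primes); A_6 (6T15) additionally contains elements of type 5+1, 4+2, 3+1+1+1 (274 of its 360 elements, about 76% of primes). None of the 33 primes tested shows any such pattern (for each of these groups the chance of that is below 10^-4), which rules them out. Hence G = A_4 (6T4), of order 12. The Galois group A_4 (6T4) has order 12, so the splitting field has degree 12 over Q.

12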